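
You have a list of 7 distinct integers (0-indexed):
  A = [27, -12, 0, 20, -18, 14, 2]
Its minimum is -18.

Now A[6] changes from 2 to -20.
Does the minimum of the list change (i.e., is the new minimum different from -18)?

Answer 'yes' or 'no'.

Answer: yes

Derivation:
Old min = -18
Change: A[6] 2 -> -20
Changed element was NOT the min; min changes only if -20 < -18.
New min = -20; changed? yes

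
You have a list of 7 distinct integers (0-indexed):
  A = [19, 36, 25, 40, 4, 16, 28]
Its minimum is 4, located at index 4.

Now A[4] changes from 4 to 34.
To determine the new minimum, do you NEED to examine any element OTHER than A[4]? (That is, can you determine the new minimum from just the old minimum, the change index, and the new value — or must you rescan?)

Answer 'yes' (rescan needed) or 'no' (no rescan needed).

Old min = 4 at index 4
Change at index 4: 4 -> 34
Index 4 WAS the min and new value 34 > old min 4. Must rescan other elements to find the new min.
Needs rescan: yes

Answer: yes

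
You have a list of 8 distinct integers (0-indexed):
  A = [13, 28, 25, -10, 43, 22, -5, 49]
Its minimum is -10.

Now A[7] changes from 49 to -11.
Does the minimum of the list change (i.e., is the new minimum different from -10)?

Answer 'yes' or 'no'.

Old min = -10
Change: A[7] 49 -> -11
Changed element was NOT the min; min changes only if -11 < -10.
New min = -11; changed? yes

Answer: yes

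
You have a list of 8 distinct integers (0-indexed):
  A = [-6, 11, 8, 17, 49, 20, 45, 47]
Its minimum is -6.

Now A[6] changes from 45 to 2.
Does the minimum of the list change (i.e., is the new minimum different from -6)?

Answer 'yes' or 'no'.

Old min = -6
Change: A[6] 45 -> 2
Changed element was NOT the min; min changes only if 2 < -6.
New min = -6; changed? no

Answer: no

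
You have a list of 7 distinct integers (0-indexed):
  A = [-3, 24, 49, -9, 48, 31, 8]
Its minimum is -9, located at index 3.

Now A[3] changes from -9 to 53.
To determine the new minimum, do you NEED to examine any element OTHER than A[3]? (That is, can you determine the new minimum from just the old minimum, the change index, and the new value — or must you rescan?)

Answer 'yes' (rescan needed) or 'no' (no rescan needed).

Answer: yes

Derivation:
Old min = -9 at index 3
Change at index 3: -9 -> 53
Index 3 WAS the min and new value 53 > old min -9. Must rescan other elements to find the new min.
Needs rescan: yes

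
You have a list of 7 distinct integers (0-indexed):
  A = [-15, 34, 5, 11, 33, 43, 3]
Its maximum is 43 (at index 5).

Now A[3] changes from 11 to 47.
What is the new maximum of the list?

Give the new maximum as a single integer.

Answer: 47

Derivation:
Old max = 43 (at index 5)
Change: A[3] 11 -> 47
Changed element was NOT the old max.
  New max = max(old_max, new_val) = max(43, 47) = 47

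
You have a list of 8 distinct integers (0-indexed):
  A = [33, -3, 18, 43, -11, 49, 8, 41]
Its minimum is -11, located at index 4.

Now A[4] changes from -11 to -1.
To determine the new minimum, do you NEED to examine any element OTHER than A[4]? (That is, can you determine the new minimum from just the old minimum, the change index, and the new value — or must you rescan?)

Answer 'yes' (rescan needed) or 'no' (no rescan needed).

Answer: yes

Derivation:
Old min = -11 at index 4
Change at index 4: -11 -> -1
Index 4 WAS the min and new value -1 > old min -11. Must rescan other elements to find the new min.
Needs rescan: yes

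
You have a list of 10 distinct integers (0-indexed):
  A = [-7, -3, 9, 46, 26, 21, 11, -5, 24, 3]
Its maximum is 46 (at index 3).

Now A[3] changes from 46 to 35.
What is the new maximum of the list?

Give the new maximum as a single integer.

Old max = 46 (at index 3)
Change: A[3] 46 -> 35
Changed element WAS the max -> may need rescan.
  Max of remaining elements: 26
  New max = max(35, 26) = 35

Answer: 35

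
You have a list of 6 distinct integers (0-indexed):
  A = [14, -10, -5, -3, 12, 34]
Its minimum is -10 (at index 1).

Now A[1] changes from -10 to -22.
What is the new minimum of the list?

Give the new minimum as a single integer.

Answer: -22

Derivation:
Old min = -10 (at index 1)
Change: A[1] -10 -> -22
Changed element WAS the min. Need to check: is -22 still <= all others?
  Min of remaining elements: -5
  New min = min(-22, -5) = -22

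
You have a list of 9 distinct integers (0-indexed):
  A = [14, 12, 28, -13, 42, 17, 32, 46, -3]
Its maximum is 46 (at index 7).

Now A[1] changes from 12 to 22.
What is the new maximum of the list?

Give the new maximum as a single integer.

Answer: 46

Derivation:
Old max = 46 (at index 7)
Change: A[1] 12 -> 22
Changed element was NOT the old max.
  New max = max(old_max, new_val) = max(46, 22) = 46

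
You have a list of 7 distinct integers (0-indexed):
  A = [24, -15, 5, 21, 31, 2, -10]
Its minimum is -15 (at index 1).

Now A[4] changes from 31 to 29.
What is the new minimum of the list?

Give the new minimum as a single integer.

Answer: -15

Derivation:
Old min = -15 (at index 1)
Change: A[4] 31 -> 29
Changed element was NOT the old min.
  New min = min(old_min, new_val) = min(-15, 29) = -15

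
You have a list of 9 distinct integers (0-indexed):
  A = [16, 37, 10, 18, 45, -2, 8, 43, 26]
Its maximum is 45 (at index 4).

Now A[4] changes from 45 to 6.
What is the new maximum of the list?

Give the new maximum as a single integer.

Answer: 43

Derivation:
Old max = 45 (at index 4)
Change: A[4] 45 -> 6
Changed element WAS the max -> may need rescan.
  Max of remaining elements: 43
  New max = max(6, 43) = 43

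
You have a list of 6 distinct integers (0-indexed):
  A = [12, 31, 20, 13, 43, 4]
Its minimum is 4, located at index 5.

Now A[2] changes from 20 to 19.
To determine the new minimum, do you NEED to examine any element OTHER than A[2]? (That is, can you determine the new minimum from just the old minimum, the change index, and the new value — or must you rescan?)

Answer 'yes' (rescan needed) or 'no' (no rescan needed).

Answer: no

Derivation:
Old min = 4 at index 5
Change at index 2: 20 -> 19
Index 2 was NOT the min. New min = min(4, 19). No rescan of other elements needed.
Needs rescan: no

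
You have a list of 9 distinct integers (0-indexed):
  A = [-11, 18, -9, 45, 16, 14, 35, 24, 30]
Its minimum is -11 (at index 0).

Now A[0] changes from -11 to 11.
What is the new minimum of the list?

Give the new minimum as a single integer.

Answer: -9

Derivation:
Old min = -11 (at index 0)
Change: A[0] -11 -> 11
Changed element WAS the min. Need to check: is 11 still <= all others?
  Min of remaining elements: -9
  New min = min(11, -9) = -9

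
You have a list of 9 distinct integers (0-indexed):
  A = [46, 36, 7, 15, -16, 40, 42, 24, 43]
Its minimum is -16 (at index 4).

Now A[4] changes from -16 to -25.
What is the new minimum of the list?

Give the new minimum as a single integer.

Answer: -25

Derivation:
Old min = -16 (at index 4)
Change: A[4] -16 -> -25
Changed element WAS the min. Need to check: is -25 still <= all others?
  Min of remaining elements: 7
  New min = min(-25, 7) = -25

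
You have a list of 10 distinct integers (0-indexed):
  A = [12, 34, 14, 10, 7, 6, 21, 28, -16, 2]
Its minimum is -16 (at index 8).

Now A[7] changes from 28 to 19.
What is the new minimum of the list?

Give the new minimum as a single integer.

Answer: -16

Derivation:
Old min = -16 (at index 8)
Change: A[7] 28 -> 19
Changed element was NOT the old min.
  New min = min(old_min, new_val) = min(-16, 19) = -16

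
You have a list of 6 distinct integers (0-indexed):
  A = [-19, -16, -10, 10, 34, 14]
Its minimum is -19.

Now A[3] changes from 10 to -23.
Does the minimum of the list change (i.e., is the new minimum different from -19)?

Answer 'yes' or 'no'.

Answer: yes

Derivation:
Old min = -19
Change: A[3] 10 -> -23
Changed element was NOT the min; min changes only if -23 < -19.
New min = -23; changed? yes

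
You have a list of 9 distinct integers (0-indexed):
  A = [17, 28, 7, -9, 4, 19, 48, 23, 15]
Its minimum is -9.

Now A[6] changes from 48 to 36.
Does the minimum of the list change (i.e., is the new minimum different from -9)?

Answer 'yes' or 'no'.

Answer: no

Derivation:
Old min = -9
Change: A[6] 48 -> 36
Changed element was NOT the min; min changes only if 36 < -9.
New min = -9; changed? no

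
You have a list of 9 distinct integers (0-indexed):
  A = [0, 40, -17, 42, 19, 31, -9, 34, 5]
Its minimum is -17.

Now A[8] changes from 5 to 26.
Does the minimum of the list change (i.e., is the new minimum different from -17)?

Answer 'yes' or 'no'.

Old min = -17
Change: A[8] 5 -> 26
Changed element was NOT the min; min changes only if 26 < -17.
New min = -17; changed? no

Answer: no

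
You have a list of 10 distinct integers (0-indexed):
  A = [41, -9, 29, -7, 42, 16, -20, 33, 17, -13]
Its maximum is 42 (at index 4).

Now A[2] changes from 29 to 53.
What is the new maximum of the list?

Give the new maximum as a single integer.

Answer: 53

Derivation:
Old max = 42 (at index 4)
Change: A[2] 29 -> 53
Changed element was NOT the old max.
  New max = max(old_max, new_val) = max(42, 53) = 53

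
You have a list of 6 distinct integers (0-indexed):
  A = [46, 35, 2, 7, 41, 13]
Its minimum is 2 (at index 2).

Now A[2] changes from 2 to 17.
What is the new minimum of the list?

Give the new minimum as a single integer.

Answer: 7

Derivation:
Old min = 2 (at index 2)
Change: A[2] 2 -> 17
Changed element WAS the min. Need to check: is 17 still <= all others?
  Min of remaining elements: 7
  New min = min(17, 7) = 7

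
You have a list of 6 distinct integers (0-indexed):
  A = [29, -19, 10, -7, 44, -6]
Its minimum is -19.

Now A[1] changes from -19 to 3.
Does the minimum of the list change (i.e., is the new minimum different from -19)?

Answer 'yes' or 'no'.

Old min = -19
Change: A[1] -19 -> 3
Changed element was the min; new min must be rechecked.
New min = -7; changed? yes

Answer: yes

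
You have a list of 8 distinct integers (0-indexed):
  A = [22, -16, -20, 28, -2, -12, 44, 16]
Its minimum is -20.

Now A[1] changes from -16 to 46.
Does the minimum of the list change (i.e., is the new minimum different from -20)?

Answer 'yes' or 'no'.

Answer: no

Derivation:
Old min = -20
Change: A[1] -16 -> 46
Changed element was NOT the min; min changes only if 46 < -20.
New min = -20; changed? no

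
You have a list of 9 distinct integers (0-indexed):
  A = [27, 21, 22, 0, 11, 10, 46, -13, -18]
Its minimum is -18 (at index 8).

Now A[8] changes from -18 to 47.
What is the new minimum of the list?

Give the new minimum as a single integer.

Old min = -18 (at index 8)
Change: A[8] -18 -> 47
Changed element WAS the min. Need to check: is 47 still <= all others?
  Min of remaining elements: -13
  New min = min(47, -13) = -13

Answer: -13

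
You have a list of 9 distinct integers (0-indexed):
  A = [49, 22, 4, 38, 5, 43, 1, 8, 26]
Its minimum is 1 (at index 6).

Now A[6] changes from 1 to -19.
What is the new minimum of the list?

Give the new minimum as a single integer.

Answer: -19

Derivation:
Old min = 1 (at index 6)
Change: A[6] 1 -> -19
Changed element WAS the min. Need to check: is -19 still <= all others?
  Min of remaining elements: 4
  New min = min(-19, 4) = -19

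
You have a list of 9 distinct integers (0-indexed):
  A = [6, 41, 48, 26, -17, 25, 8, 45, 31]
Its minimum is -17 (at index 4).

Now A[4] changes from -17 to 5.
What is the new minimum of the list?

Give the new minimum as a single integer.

Answer: 5

Derivation:
Old min = -17 (at index 4)
Change: A[4] -17 -> 5
Changed element WAS the min. Need to check: is 5 still <= all others?
  Min of remaining elements: 6
  New min = min(5, 6) = 5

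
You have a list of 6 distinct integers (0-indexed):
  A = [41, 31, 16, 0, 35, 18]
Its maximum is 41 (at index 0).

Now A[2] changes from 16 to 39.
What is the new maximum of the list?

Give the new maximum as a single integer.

Answer: 41

Derivation:
Old max = 41 (at index 0)
Change: A[2] 16 -> 39
Changed element was NOT the old max.
  New max = max(old_max, new_val) = max(41, 39) = 41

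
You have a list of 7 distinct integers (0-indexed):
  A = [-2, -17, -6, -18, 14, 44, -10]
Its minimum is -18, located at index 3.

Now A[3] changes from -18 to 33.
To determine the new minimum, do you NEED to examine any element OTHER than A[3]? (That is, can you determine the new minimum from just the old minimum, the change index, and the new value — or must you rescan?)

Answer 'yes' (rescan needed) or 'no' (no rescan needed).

Old min = -18 at index 3
Change at index 3: -18 -> 33
Index 3 WAS the min and new value 33 > old min -18. Must rescan other elements to find the new min.
Needs rescan: yes

Answer: yes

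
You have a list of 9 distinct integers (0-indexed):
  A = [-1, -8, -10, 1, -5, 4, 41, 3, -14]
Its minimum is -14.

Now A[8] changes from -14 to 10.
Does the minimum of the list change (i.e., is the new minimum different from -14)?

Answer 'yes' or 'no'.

Answer: yes

Derivation:
Old min = -14
Change: A[8] -14 -> 10
Changed element was the min; new min must be rechecked.
New min = -10; changed? yes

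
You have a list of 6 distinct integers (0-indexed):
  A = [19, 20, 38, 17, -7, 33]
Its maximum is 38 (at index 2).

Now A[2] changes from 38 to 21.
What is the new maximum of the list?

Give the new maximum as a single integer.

Answer: 33

Derivation:
Old max = 38 (at index 2)
Change: A[2] 38 -> 21
Changed element WAS the max -> may need rescan.
  Max of remaining elements: 33
  New max = max(21, 33) = 33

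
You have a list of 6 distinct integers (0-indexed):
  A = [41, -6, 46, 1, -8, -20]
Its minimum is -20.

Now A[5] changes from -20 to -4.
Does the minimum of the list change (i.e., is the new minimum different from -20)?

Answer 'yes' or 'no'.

Answer: yes

Derivation:
Old min = -20
Change: A[5] -20 -> -4
Changed element was the min; new min must be rechecked.
New min = -8; changed? yes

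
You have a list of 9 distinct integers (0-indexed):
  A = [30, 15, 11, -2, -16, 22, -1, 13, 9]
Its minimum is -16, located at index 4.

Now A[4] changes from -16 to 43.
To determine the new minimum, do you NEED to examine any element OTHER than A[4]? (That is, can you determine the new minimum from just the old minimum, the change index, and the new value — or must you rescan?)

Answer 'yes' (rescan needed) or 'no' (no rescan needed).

Answer: yes

Derivation:
Old min = -16 at index 4
Change at index 4: -16 -> 43
Index 4 WAS the min and new value 43 > old min -16. Must rescan other elements to find the new min.
Needs rescan: yes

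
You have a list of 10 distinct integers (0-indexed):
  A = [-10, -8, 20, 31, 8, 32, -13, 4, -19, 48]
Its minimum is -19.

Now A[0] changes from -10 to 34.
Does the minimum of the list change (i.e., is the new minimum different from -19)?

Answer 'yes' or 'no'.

Answer: no

Derivation:
Old min = -19
Change: A[0] -10 -> 34
Changed element was NOT the min; min changes only if 34 < -19.
New min = -19; changed? no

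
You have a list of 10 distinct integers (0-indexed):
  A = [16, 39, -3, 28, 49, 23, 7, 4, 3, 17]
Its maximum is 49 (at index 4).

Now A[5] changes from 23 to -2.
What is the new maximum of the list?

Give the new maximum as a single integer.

Old max = 49 (at index 4)
Change: A[5] 23 -> -2
Changed element was NOT the old max.
  New max = max(old_max, new_val) = max(49, -2) = 49

Answer: 49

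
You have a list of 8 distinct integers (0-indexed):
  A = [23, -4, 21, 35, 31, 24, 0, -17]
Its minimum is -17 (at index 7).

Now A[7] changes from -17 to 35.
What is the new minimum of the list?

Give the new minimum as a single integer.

Answer: -4

Derivation:
Old min = -17 (at index 7)
Change: A[7] -17 -> 35
Changed element WAS the min. Need to check: is 35 still <= all others?
  Min of remaining elements: -4
  New min = min(35, -4) = -4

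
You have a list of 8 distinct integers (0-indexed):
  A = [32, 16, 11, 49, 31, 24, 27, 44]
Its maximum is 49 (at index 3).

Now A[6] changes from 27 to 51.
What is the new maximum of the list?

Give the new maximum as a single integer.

Answer: 51

Derivation:
Old max = 49 (at index 3)
Change: A[6] 27 -> 51
Changed element was NOT the old max.
  New max = max(old_max, new_val) = max(49, 51) = 51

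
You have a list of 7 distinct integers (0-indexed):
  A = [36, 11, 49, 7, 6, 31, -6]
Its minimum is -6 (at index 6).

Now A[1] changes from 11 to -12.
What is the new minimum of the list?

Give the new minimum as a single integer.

Old min = -6 (at index 6)
Change: A[1] 11 -> -12
Changed element was NOT the old min.
  New min = min(old_min, new_val) = min(-6, -12) = -12

Answer: -12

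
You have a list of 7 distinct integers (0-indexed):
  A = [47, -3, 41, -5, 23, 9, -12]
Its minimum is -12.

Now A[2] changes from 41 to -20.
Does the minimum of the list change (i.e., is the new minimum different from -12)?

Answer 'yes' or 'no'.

Answer: yes

Derivation:
Old min = -12
Change: A[2] 41 -> -20
Changed element was NOT the min; min changes only if -20 < -12.
New min = -20; changed? yes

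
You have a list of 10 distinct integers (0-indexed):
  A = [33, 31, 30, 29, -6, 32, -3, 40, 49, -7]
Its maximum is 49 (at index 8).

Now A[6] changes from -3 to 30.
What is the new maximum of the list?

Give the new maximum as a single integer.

Old max = 49 (at index 8)
Change: A[6] -3 -> 30
Changed element was NOT the old max.
  New max = max(old_max, new_val) = max(49, 30) = 49

Answer: 49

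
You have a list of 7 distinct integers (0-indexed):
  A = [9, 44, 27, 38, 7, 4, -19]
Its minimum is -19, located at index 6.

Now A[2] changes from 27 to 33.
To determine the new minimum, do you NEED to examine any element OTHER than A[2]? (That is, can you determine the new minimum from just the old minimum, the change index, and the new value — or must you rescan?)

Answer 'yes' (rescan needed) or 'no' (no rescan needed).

Old min = -19 at index 6
Change at index 2: 27 -> 33
Index 2 was NOT the min. New min = min(-19, 33). No rescan of other elements needed.
Needs rescan: no

Answer: no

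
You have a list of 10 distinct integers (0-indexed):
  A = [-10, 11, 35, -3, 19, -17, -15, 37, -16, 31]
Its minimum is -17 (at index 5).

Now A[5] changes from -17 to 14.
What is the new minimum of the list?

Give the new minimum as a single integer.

Old min = -17 (at index 5)
Change: A[5] -17 -> 14
Changed element WAS the min. Need to check: is 14 still <= all others?
  Min of remaining elements: -16
  New min = min(14, -16) = -16

Answer: -16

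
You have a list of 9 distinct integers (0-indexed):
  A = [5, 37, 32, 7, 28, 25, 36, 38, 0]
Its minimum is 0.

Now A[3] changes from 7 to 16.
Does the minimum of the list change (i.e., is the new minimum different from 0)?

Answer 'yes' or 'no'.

Old min = 0
Change: A[3] 7 -> 16
Changed element was NOT the min; min changes only if 16 < 0.
New min = 0; changed? no

Answer: no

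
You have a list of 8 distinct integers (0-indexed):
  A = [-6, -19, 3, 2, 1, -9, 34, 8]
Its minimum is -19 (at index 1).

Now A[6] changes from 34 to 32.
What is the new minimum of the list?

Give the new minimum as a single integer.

Answer: -19

Derivation:
Old min = -19 (at index 1)
Change: A[6] 34 -> 32
Changed element was NOT the old min.
  New min = min(old_min, new_val) = min(-19, 32) = -19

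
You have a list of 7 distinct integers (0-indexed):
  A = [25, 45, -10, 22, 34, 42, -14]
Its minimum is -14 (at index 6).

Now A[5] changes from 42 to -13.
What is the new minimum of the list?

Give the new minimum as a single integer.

Old min = -14 (at index 6)
Change: A[5] 42 -> -13
Changed element was NOT the old min.
  New min = min(old_min, new_val) = min(-14, -13) = -14

Answer: -14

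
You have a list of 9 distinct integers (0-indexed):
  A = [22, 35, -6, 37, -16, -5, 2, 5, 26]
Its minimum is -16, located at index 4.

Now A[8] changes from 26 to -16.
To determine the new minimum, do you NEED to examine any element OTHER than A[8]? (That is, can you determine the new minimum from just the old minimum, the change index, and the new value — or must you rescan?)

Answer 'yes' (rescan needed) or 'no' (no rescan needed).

Old min = -16 at index 4
Change at index 8: 26 -> -16
Index 8 was NOT the min. New min = min(-16, -16). No rescan of other elements needed.
Needs rescan: no

Answer: no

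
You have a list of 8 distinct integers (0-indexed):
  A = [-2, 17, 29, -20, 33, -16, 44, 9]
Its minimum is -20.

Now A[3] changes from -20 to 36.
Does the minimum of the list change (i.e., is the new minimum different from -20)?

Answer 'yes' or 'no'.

Answer: yes

Derivation:
Old min = -20
Change: A[3] -20 -> 36
Changed element was the min; new min must be rechecked.
New min = -16; changed? yes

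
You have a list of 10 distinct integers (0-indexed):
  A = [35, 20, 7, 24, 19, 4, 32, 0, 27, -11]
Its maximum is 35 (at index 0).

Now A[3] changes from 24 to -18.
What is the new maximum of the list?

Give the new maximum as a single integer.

Answer: 35

Derivation:
Old max = 35 (at index 0)
Change: A[3] 24 -> -18
Changed element was NOT the old max.
  New max = max(old_max, new_val) = max(35, -18) = 35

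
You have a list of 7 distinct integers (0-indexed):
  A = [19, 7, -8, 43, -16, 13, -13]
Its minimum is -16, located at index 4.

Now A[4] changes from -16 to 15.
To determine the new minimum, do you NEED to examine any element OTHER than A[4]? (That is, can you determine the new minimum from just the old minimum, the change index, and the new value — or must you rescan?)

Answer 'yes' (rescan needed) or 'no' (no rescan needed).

Old min = -16 at index 4
Change at index 4: -16 -> 15
Index 4 WAS the min and new value 15 > old min -16. Must rescan other elements to find the new min.
Needs rescan: yes

Answer: yes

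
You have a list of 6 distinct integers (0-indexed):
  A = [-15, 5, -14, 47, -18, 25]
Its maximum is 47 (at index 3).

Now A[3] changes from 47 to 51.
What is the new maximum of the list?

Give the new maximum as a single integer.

Answer: 51

Derivation:
Old max = 47 (at index 3)
Change: A[3] 47 -> 51
Changed element WAS the max -> may need rescan.
  Max of remaining elements: 25
  New max = max(51, 25) = 51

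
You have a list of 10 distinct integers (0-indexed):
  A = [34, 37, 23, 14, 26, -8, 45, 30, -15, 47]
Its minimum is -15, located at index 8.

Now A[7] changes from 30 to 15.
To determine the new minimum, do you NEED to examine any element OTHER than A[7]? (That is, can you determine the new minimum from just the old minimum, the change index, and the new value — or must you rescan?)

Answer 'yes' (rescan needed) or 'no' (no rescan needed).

Old min = -15 at index 8
Change at index 7: 30 -> 15
Index 7 was NOT the min. New min = min(-15, 15). No rescan of other elements needed.
Needs rescan: no

Answer: no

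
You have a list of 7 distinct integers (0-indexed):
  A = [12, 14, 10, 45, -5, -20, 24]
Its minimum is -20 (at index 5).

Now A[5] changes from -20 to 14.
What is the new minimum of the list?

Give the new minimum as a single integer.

Answer: -5

Derivation:
Old min = -20 (at index 5)
Change: A[5] -20 -> 14
Changed element WAS the min. Need to check: is 14 still <= all others?
  Min of remaining elements: -5
  New min = min(14, -5) = -5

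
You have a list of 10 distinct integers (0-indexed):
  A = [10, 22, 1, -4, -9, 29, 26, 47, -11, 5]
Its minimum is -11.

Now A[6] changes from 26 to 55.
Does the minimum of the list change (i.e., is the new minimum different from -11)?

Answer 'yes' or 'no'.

Answer: no

Derivation:
Old min = -11
Change: A[6] 26 -> 55
Changed element was NOT the min; min changes only if 55 < -11.
New min = -11; changed? no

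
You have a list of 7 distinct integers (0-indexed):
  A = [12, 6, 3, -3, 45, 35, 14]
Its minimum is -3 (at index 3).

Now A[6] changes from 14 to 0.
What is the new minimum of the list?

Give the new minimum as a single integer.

Old min = -3 (at index 3)
Change: A[6] 14 -> 0
Changed element was NOT the old min.
  New min = min(old_min, new_val) = min(-3, 0) = -3

Answer: -3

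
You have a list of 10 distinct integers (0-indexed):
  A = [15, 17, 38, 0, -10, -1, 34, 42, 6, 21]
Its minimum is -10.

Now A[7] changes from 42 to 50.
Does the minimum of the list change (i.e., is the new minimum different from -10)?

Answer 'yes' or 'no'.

Answer: no

Derivation:
Old min = -10
Change: A[7] 42 -> 50
Changed element was NOT the min; min changes only if 50 < -10.
New min = -10; changed? no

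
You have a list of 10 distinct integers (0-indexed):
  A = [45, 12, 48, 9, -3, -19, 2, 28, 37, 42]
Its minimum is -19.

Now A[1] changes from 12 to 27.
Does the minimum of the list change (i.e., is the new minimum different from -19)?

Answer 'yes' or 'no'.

Answer: no

Derivation:
Old min = -19
Change: A[1] 12 -> 27
Changed element was NOT the min; min changes only if 27 < -19.
New min = -19; changed? no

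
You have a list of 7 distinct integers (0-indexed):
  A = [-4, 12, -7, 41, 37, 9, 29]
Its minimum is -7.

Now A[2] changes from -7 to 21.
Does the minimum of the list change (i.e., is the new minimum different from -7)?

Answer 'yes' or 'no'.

Answer: yes

Derivation:
Old min = -7
Change: A[2] -7 -> 21
Changed element was the min; new min must be rechecked.
New min = -4; changed? yes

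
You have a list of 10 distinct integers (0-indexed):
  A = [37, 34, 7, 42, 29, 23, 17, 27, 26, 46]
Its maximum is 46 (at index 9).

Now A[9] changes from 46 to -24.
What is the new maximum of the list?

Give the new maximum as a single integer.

Answer: 42

Derivation:
Old max = 46 (at index 9)
Change: A[9] 46 -> -24
Changed element WAS the max -> may need rescan.
  Max of remaining elements: 42
  New max = max(-24, 42) = 42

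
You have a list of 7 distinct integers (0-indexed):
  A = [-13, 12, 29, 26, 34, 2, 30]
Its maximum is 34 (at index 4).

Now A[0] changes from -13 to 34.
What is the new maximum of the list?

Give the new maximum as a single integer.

Answer: 34

Derivation:
Old max = 34 (at index 4)
Change: A[0] -13 -> 34
Changed element was NOT the old max.
  New max = max(old_max, new_val) = max(34, 34) = 34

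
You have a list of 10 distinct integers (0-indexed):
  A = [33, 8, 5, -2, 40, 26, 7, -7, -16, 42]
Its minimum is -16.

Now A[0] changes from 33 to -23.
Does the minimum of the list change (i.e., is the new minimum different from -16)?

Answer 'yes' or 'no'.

Answer: yes

Derivation:
Old min = -16
Change: A[0] 33 -> -23
Changed element was NOT the min; min changes only if -23 < -16.
New min = -23; changed? yes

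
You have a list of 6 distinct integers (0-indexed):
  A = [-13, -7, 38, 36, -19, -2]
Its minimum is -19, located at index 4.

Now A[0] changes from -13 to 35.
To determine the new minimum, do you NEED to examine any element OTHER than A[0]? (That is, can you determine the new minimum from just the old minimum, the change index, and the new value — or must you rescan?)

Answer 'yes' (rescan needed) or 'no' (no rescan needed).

Answer: no

Derivation:
Old min = -19 at index 4
Change at index 0: -13 -> 35
Index 0 was NOT the min. New min = min(-19, 35). No rescan of other elements needed.
Needs rescan: no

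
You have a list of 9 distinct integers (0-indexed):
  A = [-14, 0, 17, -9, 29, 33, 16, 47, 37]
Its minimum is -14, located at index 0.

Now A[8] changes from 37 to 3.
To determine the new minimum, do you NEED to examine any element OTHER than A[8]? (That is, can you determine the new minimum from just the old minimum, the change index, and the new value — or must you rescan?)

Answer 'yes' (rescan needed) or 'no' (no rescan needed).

Old min = -14 at index 0
Change at index 8: 37 -> 3
Index 8 was NOT the min. New min = min(-14, 3). No rescan of other elements needed.
Needs rescan: no

Answer: no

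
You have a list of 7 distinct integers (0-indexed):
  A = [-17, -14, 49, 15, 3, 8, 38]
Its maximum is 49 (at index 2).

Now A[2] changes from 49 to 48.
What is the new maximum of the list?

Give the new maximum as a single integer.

Answer: 48

Derivation:
Old max = 49 (at index 2)
Change: A[2] 49 -> 48
Changed element WAS the max -> may need rescan.
  Max of remaining elements: 38
  New max = max(48, 38) = 48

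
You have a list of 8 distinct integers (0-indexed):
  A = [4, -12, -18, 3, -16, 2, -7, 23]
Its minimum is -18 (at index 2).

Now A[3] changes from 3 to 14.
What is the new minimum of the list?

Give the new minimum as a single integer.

Old min = -18 (at index 2)
Change: A[3] 3 -> 14
Changed element was NOT the old min.
  New min = min(old_min, new_val) = min(-18, 14) = -18

Answer: -18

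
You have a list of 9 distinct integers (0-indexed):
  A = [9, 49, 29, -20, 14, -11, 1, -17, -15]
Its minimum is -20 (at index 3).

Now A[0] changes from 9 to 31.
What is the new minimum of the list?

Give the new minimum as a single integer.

Old min = -20 (at index 3)
Change: A[0] 9 -> 31
Changed element was NOT the old min.
  New min = min(old_min, new_val) = min(-20, 31) = -20

Answer: -20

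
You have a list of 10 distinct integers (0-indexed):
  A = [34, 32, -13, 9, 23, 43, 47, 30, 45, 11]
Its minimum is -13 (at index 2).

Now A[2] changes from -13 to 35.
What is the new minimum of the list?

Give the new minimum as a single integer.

Answer: 9

Derivation:
Old min = -13 (at index 2)
Change: A[2] -13 -> 35
Changed element WAS the min. Need to check: is 35 still <= all others?
  Min of remaining elements: 9
  New min = min(35, 9) = 9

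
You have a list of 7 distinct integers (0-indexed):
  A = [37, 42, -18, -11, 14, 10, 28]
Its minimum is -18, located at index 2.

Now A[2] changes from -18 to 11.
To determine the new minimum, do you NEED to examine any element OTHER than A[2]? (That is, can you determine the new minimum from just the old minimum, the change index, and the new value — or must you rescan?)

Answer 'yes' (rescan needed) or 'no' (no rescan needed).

Old min = -18 at index 2
Change at index 2: -18 -> 11
Index 2 WAS the min and new value 11 > old min -18. Must rescan other elements to find the new min.
Needs rescan: yes

Answer: yes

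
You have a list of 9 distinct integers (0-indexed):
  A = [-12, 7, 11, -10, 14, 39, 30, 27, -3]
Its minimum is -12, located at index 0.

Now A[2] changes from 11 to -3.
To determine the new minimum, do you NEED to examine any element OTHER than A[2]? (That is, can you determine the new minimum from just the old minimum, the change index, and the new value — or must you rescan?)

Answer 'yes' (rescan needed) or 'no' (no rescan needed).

Old min = -12 at index 0
Change at index 2: 11 -> -3
Index 2 was NOT the min. New min = min(-12, -3). No rescan of other elements needed.
Needs rescan: no

Answer: no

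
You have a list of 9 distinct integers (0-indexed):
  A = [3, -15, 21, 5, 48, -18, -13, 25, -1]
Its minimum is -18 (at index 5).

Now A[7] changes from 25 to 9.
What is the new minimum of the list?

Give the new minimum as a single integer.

Answer: -18

Derivation:
Old min = -18 (at index 5)
Change: A[7] 25 -> 9
Changed element was NOT the old min.
  New min = min(old_min, new_val) = min(-18, 9) = -18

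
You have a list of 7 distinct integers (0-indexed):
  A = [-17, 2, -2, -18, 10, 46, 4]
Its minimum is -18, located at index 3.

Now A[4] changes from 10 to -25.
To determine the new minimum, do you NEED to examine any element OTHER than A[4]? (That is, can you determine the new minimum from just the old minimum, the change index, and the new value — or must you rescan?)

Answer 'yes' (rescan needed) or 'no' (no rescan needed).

Answer: no

Derivation:
Old min = -18 at index 3
Change at index 4: 10 -> -25
Index 4 was NOT the min. New min = min(-18, -25). No rescan of other elements needed.
Needs rescan: no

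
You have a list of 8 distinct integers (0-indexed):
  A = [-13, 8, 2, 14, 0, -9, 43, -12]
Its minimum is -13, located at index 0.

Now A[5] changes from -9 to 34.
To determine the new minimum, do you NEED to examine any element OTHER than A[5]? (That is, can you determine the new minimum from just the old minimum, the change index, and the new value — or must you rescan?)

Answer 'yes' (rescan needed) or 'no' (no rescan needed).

Answer: no

Derivation:
Old min = -13 at index 0
Change at index 5: -9 -> 34
Index 5 was NOT the min. New min = min(-13, 34). No rescan of other elements needed.
Needs rescan: no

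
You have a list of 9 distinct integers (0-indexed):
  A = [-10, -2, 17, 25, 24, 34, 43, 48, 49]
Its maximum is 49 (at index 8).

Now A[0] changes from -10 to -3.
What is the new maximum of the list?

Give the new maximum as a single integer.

Old max = 49 (at index 8)
Change: A[0] -10 -> -3
Changed element was NOT the old max.
  New max = max(old_max, new_val) = max(49, -3) = 49

Answer: 49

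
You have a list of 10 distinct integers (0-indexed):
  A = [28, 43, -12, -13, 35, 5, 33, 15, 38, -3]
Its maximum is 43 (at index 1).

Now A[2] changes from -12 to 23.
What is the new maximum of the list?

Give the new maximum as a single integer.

Answer: 43

Derivation:
Old max = 43 (at index 1)
Change: A[2] -12 -> 23
Changed element was NOT the old max.
  New max = max(old_max, new_val) = max(43, 23) = 43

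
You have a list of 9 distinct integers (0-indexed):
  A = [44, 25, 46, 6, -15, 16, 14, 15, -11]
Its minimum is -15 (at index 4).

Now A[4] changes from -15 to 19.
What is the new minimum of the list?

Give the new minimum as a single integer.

Answer: -11

Derivation:
Old min = -15 (at index 4)
Change: A[4] -15 -> 19
Changed element WAS the min. Need to check: is 19 still <= all others?
  Min of remaining elements: -11
  New min = min(19, -11) = -11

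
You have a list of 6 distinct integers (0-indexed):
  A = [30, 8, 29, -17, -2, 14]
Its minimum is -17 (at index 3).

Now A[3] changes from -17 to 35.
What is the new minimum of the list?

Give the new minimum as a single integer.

Old min = -17 (at index 3)
Change: A[3] -17 -> 35
Changed element WAS the min. Need to check: is 35 still <= all others?
  Min of remaining elements: -2
  New min = min(35, -2) = -2

Answer: -2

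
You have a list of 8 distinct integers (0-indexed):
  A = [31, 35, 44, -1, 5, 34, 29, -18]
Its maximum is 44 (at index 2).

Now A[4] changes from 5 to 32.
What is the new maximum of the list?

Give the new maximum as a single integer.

Old max = 44 (at index 2)
Change: A[4] 5 -> 32
Changed element was NOT the old max.
  New max = max(old_max, new_val) = max(44, 32) = 44

Answer: 44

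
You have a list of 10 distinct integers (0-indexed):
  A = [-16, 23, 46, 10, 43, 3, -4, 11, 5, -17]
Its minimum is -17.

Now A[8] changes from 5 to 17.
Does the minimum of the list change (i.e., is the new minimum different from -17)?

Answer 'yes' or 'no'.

Old min = -17
Change: A[8] 5 -> 17
Changed element was NOT the min; min changes only if 17 < -17.
New min = -17; changed? no

Answer: no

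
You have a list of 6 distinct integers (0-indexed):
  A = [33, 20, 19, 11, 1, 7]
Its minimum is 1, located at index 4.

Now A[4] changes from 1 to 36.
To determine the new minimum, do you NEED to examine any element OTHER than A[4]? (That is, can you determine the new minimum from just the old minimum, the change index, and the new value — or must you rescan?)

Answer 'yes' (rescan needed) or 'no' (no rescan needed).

Answer: yes

Derivation:
Old min = 1 at index 4
Change at index 4: 1 -> 36
Index 4 WAS the min and new value 36 > old min 1. Must rescan other elements to find the new min.
Needs rescan: yes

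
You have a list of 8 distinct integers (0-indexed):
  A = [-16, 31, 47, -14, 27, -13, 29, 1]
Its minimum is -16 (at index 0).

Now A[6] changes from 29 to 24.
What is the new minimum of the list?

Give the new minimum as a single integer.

Old min = -16 (at index 0)
Change: A[6] 29 -> 24
Changed element was NOT the old min.
  New min = min(old_min, new_val) = min(-16, 24) = -16

Answer: -16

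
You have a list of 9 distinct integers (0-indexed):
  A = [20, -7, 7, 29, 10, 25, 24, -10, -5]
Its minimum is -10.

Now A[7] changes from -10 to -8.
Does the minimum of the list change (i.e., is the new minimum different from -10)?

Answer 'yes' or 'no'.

Answer: yes

Derivation:
Old min = -10
Change: A[7] -10 -> -8
Changed element was the min; new min must be rechecked.
New min = -8; changed? yes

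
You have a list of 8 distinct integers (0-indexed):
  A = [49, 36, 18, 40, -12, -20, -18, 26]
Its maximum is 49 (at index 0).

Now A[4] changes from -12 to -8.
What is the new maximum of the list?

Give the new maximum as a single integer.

Answer: 49

Derivation:
Old max = 49 (at index 0)
Change: A[4] -12 -> -8
Changed element was NOT the old max.
  New max = max(old_max, new_val) = max(49, -8) = 49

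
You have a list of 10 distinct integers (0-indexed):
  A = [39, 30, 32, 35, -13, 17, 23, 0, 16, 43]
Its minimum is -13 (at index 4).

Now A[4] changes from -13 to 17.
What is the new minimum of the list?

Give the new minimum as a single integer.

Answer: 0

Derivation:
Old min = -13 (at index 4)
Change: A[4] -13 -> 17
Changed element WAS the min. Need to check: is 17 still <= all others?
  Min of remaining elements: 0
  New min = min(17, 0) = 0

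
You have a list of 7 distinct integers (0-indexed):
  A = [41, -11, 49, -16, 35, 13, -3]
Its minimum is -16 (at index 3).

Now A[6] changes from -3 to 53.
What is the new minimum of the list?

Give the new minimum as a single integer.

Answer: -16

Derivation:
Old min = -16 (at index 3)
Change: A[6] -3 -> 53
Changed element was NOT the old min.
  New min = min(old_min, new_val) = min(-16, 53) = -16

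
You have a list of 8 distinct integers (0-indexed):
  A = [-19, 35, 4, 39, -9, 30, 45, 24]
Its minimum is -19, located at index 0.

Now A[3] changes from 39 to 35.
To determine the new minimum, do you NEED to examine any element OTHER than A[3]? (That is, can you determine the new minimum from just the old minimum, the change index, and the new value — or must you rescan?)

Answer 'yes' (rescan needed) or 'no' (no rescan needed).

Old min = -19 at index 0
Change at index 3: 39 -> 35
Index 3 was NOT the min. New min = min(-19, 35). No rescan of other elements needed.
Needs rescan: no

Answer: no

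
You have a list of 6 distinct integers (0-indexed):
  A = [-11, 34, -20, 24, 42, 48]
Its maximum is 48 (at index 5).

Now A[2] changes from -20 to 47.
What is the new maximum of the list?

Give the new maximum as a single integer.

Old max = 48 (at index 5)
Change: A[2] -20 -> 47
Changed element was NOT the old max.
  New max = max(old_max, new_val) = max(48, 47) = 48

Answer: 48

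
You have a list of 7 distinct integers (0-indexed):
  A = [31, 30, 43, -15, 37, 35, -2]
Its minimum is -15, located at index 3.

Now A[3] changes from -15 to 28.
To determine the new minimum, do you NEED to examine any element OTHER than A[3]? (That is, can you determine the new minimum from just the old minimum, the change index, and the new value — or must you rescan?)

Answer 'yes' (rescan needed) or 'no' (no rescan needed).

Answer: yes

Derivation:
Old min = -15 at index 3
Change at index 3: -15 -> 28
Index 3 WAS the min and new value 28 > old min -15. Must rescan other elements to find the new min.
Needs rescan: yes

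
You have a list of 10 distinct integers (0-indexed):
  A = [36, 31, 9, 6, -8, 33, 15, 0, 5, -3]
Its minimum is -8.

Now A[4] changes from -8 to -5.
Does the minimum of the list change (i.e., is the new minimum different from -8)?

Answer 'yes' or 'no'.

Answer: yes

Derivation:
Old min = -8
Change: A[4] -8 -> -5
Changed element was the min; new min must be rechecked.
New min = -5; changed? yes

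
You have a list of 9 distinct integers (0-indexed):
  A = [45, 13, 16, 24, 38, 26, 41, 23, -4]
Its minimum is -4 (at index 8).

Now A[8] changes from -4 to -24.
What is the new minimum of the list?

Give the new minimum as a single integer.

Answer: -24

Derivation:
Old min = -4 (at index 8)
Change: A[8] -4 -> -24
Changed element WAS the min. Need to check: is -24 still <= all others?
  Min of remaining elements: 13
  New min = min(-24, 13) = -24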